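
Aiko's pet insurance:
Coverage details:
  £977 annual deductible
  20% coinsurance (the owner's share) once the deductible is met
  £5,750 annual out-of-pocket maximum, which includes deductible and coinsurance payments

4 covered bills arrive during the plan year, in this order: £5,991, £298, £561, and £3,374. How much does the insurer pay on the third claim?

£448.80

Claim 1 (£5,991): £977 finishes the deductible; £5,014 goes to coinsurance; coinsurance £5,014 × 20% = £1,002.80. Owner owes £1,979.80 (running OOP £1,979.80). Insurer: £5,991 − £1,979.80 = £4,011.20.
Claim 2 (£298): 20% coinsurance on £298 = £59.60. Owner pays £59.60; OOP now £2,039.40. Plan pays £298 − £59.60 = £238.40.
Claim 3 (£561): deductible met; 20% of £561 = £112.20. Owner owes £112.20 (running OOP £2,151.60). Plan pays £561 − £112.20 = £448.80.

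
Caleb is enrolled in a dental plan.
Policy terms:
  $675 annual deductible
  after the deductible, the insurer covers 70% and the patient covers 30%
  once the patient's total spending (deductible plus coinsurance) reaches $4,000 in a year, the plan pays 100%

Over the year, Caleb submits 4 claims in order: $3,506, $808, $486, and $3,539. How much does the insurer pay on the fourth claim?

Claim 1 ($3,506): $675 finishes the deductible; $2,831 goes to coinsurance; patient's 30% is $849.30. Patient owes $1,524.30 (running OOP $1,524.30). Insurer: $3,506 − $1,524.30 = $1,981.70.
Claim 2 ($808): 30% coinsurance on $808 = $242.40. Patient pays $242.40; OOP now $1,766.70. Plan pays $808 − $242.40 = $565.60.
Claim 3 ($486): deductible already satisfied, so patient's share is 30% × $486 = $145.80. Patient owes $145.80 (running OOP $1,912.50). Insurer: $486 − $145.80 = $340.20.
Claim 4 ($3,539): 30% coinsurance on $3,539 = $1,061.70. Patient pays $1,061.70; OOP now $2,974.20. Plan pays $3,539 − $1,061.70 = $2,477.30.

$2,477.30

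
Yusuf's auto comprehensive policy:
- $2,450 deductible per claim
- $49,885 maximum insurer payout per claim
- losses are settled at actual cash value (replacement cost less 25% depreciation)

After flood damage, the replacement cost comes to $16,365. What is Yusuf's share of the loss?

$6,541.25

At 25% depreciation, ACV = $16,365 − $4,091.25 = $12,273.75.
After the deductible, $12,273.75 − $2,450 = $9,823.75 remains.
$9,823.75 ≤ $49,885, so the limit doesn't bind; insurer pays $9,823.75.
The policyholder bears the rest of the original loss: $16,365 − $9,823.75 = $6,541.25.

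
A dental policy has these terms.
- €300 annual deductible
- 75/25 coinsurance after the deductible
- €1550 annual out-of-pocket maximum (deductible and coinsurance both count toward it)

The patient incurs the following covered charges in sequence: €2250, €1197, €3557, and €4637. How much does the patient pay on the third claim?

€463.25

#1 (€2250): €300 to deductible, leaving €1950; coinsurance €1950 × 25% = €487.50. Cost to patient: €787.50. OOP to date €787.50.
#2 (€1197): deductible already satisfied, so patient's share is 25% × €1197 = €299.25. Patient owes €299.25 (running OOP €1086.75).
#3 (€3557): 25% coinsurance on €3557 = €889.25. Adding that to €1086.75 gives €1976, past the €1550 cap; patient pays only €1550 − €1086.75 = €463.25.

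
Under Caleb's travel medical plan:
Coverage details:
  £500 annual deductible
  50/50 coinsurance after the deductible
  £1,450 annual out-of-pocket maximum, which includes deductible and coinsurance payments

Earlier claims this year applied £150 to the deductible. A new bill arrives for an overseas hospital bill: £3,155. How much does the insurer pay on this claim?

£1,855

Remaining deductible: £500 − £150 = £350.
That leaves £3,155 − £350 = £2,805 for coinsurance.
Traveler's 50% share of £2,805 is £1,402.50.
So the traveler owes £350 + £1,402.50 = £1,752.50 before any cap.
That would bring total out-of-pocket to £1,902.50, past the £1,450 cap. The traveler is capped at £1,450 − £150 = £1,300 on this claim.
The insurer covers the remainder: £3,155 − £1,300 = £1,855.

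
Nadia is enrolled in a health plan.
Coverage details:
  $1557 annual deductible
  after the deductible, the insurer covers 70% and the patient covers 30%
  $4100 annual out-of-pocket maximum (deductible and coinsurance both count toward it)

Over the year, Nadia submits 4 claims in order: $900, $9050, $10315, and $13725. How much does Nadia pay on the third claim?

$25.10

Claim 1 ($900): fully absorbed by the deductible. Patient owes $900 (running OOP $900).
Claim 2 ($9050): $657 to deductible, leaving $8393; coinsurance $8393 × 30% = $2517.90. Cost to patient: $3174.90. OOP to date $4074.90.
Claim 3 ($10315): 30% coinsurance on $10315 = $3094.50. OOP would hit $7169.40 > $4100, so the cap limits the patient to $4100 − $4074.90 = $25.10.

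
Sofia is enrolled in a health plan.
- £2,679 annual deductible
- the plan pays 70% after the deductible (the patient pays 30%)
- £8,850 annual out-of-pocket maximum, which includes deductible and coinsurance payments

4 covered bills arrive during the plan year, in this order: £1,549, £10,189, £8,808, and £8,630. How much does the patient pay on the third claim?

£2,642.40

#1 (£1,549): all of it applies to the deductible. Patient owes £1,549 (running OOP £1,549).
#2 (£10,189): £1,130 finishes the deductible; £9,059 goes to coinsurance; 30% of £9,059 = £2,717.70. Cost to patient: £3,847.70. OOP to date £5,396.70.
#3 (£8,808): deductible met; 30% of £8,808 = £2,642.40. Patient owes £2,642.40 (running OOP £8,039.10).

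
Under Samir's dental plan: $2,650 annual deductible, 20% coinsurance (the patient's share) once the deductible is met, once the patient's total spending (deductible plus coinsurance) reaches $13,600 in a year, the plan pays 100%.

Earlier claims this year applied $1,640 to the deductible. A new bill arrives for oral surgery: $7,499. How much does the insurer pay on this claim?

$5,191.20

Remaining deductible: $2,650 − $1,640 = $1,010.
After the $1,010 deductible portion, $7,499 − $1,010 = $6,489 is subject to coinsurance.
20% of $6,489 = $1,297.80 falls to the patient.
So the patient owes $1,010 + $1,297.80 = $2,307.80 before any cap.
Total out-of-pocket so far would be $1,640 + $2,307.80 = $3,947.80, below the $13,600 cap — no reduction.
The plan picks up $7,499 − $2,307.80 = $5,191.20.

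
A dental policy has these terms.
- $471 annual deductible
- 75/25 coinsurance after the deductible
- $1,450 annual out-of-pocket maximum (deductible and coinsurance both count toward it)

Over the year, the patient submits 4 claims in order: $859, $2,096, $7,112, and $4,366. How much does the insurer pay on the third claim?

Claim 1 ($859): $471 finishes the deductible; $388 goes to coinsurance; patient's 25% is $97. Cost to patient: $568. OOP to date $568. Plan pays $859 − $568 = $291.
Claim 2 ($2,096): 25% coinsurance on $2,096 = $524. Cost to patient: $524. OOP to date $1,092. Insurer: $2,096 − $524 = $1,572.
Claim 3 ($7,112): 25% coinsurance on $7,112 = $1,778. Adding that to $1,092 gives $2,870, past the $1,450 cap; patient pays only $1,450 − $1,092 = $358. Plan pays $7,112 − $358 = $6,754.

$6,754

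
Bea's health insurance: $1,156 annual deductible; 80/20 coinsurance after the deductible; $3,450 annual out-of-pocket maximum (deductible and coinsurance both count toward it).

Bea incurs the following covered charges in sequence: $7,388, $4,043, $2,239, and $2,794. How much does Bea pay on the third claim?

Claim 1 ($7,388): $1,156 finishes the deductible; $6,232 goes to coinsurance; 20% of $6,232 = $1,246.40. Patient owes $2,402.40 (running OOP $2,402.40).
Claim 2 ($4,043): 20% coinsurance on $4,043 = $808.60. Patient owes $808.60 (running OOP $3,211).
Claim 3 ($2,239): deductible already satisfied, so patient's share is 20% × $2,239 = $447.80. That would push OOP to $3,658.80, over the $3,450 cap, so patient pays $3,450 − $3,211 = $239.

$239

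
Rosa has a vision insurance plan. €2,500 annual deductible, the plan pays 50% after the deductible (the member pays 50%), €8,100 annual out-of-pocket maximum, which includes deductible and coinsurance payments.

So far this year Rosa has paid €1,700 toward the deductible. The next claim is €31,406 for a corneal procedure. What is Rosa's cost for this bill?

€6,400

Deductible still to meet: €2,500 − €1,700 = €800.
After the €800 deductible portion, €31,406 − €800 = €30,606 is subject to coinsurance.
Coinsurance: €30,606 × 50% = €15,303.
That puts the member's cost at €800 + €15,303 = €16,103 before any cap.
Adding €16,103 to the €1,700 already spent would give €17,803, which exceeds the €8,100 cap; the member pays just €8,100 − €1,700 = €6,400.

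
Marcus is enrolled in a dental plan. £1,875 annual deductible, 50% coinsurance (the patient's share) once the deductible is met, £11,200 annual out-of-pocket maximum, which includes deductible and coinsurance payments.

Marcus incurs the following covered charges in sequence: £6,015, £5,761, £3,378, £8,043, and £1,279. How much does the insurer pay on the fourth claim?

£5,357.50

Claim 1 — £6,015: £1,875 finishes the deductible; £4,140 goes to coinsurance; coinsurance £4,140 × 50% = £2,070. Patient owes £3,945 (running OOP £3,945). Insurer: £6,015 − £3,945 = £2,070.
Claim 2 — £5,761: deductible met; 50% of £5,761 = £2,880.50. Patient pays £2,880.50; OOP now £6,825.50. Insurer: £5,761 − £2,880.50 = £2,880.50.
Claim 3 — £3,378: deductible already satisfied, so patient's share is 50% × £3,378 = £1,689. Patient pays £1,689; OOP now £8,514.50. Plan pays £3,378 − £1,689 = £1,689.
Claim 4 — £8,043: deductible already satisfied, so patient's share is 50% × £8,043 = £4,021.50. OOP would hit £12,536 > £11,200, so the cap limits the patient to £11,200 − £8,514.50 = £2,685.50. Plan pays £8,043 − £2,685.50 = £5,357.50.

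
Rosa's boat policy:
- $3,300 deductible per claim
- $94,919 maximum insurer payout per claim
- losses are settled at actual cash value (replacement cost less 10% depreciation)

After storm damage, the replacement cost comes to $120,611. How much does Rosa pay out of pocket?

$25,692

Actual cash value after 10% depreciation: $120,611 × 90% = $108,549.90.
Subtract the deductible: $108,549.90 − $3,300 = $105,249.90.
$105,249.90 exceeds the $94,919 limit, so the insurer pays the limit: $94,919.
Out of pocket: $120,611 − $94,919 = $25,692.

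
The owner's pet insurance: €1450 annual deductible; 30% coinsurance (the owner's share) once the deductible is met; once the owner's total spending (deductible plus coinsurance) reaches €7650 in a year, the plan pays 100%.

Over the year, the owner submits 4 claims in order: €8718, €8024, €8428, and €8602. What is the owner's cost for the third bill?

€1612.40

Claim 1 — €8718: deductible takes €1450, €7268 remains; 30% of €7268 = €2180.40. Cost to owner: €3630.40. OOP to date €3630.40.
Claim 2 — €8024: deductible met; 30% of €8024 = €2407.20. Owner owes €2407.20 (running OOP €6037.60).
Claim 3 — €8428: 30% coinsurance on €8428 = €2528.40. OOP would hit €8566 > €7650, so the cap limits the owner to €7650 − €6037.60 = €1612.40.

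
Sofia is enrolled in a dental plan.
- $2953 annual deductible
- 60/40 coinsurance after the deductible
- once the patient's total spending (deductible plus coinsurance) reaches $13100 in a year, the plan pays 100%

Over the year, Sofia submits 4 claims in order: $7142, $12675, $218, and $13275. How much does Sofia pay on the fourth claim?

$3314.20

Claim 1 ($7142): $2953 finishes the deductible; $4189 goes to coinsurance; 40% of $4189 = $1675.60. Patient owes $4628.60 (running OOP $4628.60).
Claim 2 ($12675): deductible already satisfied, so patient's share is 40% × $12675 = $5070. Patient owes $5070 (running OOP $9698.60).
Claim 3 ($218): deductible already satisfied, so patient's share is 40% × $218 = $87.20. Cost to patient: $87.20. OOP to date $9785.80.
Claim 4 ($13275): 40% coinsurance on $13275 = $5310. OOP would hit $15095.80 > $13100, so the cap limits the patient to $13100 − $9785.80 = $3314.20.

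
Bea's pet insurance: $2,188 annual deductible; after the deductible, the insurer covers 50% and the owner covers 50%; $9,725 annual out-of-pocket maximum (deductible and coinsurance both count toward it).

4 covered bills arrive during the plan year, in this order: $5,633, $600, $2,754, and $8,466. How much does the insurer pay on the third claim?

Claim 1 — $5,633: $2,188 to deductible, leaving $3,445; 50% of $3,445 = $1,722.50. Cost to owner: $3,910.50. OOP to date $3,910.50. Insurer: $5,633 − $3,910.50 = $1,722.50.
Claim 2 — $600: deductible already satisfied, so owner's share is 50% × $600 = $300. Cost to owner: $300. OOP to date $4,210.50. Plan pays $600 − $300 = $300.
Claim 3 — $2,754: deductible already satisfied, so owner's share is 50% × $2,754 = $1,377. Owner owes $1,377 (running OOP $5,587.50). Insurer: $2,754 − $1,377 = $1,377.

$1,377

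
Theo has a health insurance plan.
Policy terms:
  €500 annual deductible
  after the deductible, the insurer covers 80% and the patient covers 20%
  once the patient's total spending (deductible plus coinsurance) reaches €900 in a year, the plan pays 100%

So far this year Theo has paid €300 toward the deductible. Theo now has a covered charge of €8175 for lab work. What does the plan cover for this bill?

€7575

€300 of the €500 deductible is already met, leaving €200.
After the €200 deductible portion, €8175 − €200 = €7975 is subject to coinsurance.
20% of €7975 = €1595 falls to the patient.
So the patient owes €200 + €1595 = €1795 before any cap.
Year-to-date out-of-pocket would reach €300 + €1795 = €2095, above the €900 maximum, so the patient pays only €900 − €300 = €600.
The plan picks up €8175 − €600 = €7575.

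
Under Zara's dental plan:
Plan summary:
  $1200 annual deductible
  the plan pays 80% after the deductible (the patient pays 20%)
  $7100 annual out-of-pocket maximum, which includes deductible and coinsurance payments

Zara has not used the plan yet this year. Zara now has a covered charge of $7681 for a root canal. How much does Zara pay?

$2496.20

Nothing has been paid toward the $1200 deductible, so the first $1200 of this charge is applied there.
That leaves $7681 − $1200 = $6481 for coinsurance.
Coinsurance: $6481 × 20% = $1296.20.
So the patient owes $1200 + $1296.20 = $2496.20 before any cap.
Year-to-date out-of-pocket becomes $0 + $2496.20 = $2496.20, still under the $7100 maximum, so no cap applies.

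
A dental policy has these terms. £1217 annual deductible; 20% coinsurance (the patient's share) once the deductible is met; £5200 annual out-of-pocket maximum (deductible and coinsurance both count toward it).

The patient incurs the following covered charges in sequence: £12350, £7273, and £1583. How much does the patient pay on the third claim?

£301.80

Bill 1, £12350: £1217 finishes the deductible; £11133 goes to coinsurance; coinsurance £11133 × 20% = £2226.60. Patient pays £3443.60; OOP now £3443.60.
Bill 2, £7273: deductible met; 20% of £7273 = £1454.60. Cost to patient: £1454.60. OOP to date £4898.20.
Bill 3, £1583: deductible already satisfied, so patient's share is 20% × £1583 = £316.60. OOP would hit £5214.80 > £5200, so the cap limits the patient to £5200 − £4898.20 = £301.80.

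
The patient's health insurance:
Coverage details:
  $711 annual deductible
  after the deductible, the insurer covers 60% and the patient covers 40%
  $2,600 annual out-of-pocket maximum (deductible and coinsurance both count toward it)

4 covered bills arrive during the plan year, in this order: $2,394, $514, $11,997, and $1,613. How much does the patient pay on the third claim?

$1,010.20

Claim 1 — $2,394: $711 finishes the deductible; $1,683 goes to coinsurance; patient's 40% is $673.20. Cost to patient: $1,384.20. OOP to date $1,384.20.
Claim 2 — $514: deductible already satisfied, so patient's share is 40% × $514 = $205.60. Patient pays $205.60; OOP now $1,589.80.
Claim 3 — $11,997: deductible already satisfied, so patient's share is 40% × $11,997 = $4,798.80. Adding that to $1,589.80 gives $6,388.60, past the $2,600 cap; patient pays only $2,600 − $1,589.80 = $1,010.20.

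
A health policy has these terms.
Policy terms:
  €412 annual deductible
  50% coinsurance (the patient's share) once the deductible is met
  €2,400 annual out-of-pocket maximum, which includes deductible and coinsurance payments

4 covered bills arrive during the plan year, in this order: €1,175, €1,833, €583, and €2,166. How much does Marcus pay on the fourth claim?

Claim 1 (€1,175): €412 finishes the deductible; €763 goes to coinsurance; 50% of €763 = €381.50. Patient pays €793.50; OOP now €793.50.
Claim 2 (€1,833): 50% coinsurance on €1,833 = €916.50. Patient owes €916.50 (running OOP €1,710).
Claim 3 (€583): deductible met; 50% of €583 = €291.50. Patient owes €291.50 (running OOP €2,001.50).
Claim 4 (€2,166): 50% coinsurance on €2,166 = €1,083. OOP would hit €3,084.50 > €2,400, so the cap limits the patient to €2,400 − €2,001.50 = €398.50.

€398.50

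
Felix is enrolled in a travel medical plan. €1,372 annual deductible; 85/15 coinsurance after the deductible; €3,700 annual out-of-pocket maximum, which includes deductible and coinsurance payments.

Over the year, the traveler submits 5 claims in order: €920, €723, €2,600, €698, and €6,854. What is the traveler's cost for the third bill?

€390

Claim 1 (€920): entire amount goes to the deductible. Traveler owes €920 (running OOP €920).
Claim 2 (€723): deductible takes €452, €271 remains; 15% of €271 = €40.65. Traveler pays €492.65; OOP now €1,412.65.
Claim 3 (€2,600): deductible already satisfied, so traveler's share is 15% × €2,600 = €390. Traveler pays €390; OOP now €1,802.65.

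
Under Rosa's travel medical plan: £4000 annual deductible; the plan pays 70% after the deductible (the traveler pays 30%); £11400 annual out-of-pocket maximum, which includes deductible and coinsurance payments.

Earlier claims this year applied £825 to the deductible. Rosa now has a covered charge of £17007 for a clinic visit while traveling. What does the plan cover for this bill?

£9682.40

£825 of the £4000 deductible is already met, leaving £3175.
After the £3175 deductible portion, £17007 − £3175 = £13832 is subject to coinsurance.
Coinsurance: £13832 × 30% = £4149.60.
So the traveler owes £3175 + £4149.60 = £7324.60 before any cap.
Cumulative spending £825 + £7324.60 = £8149.60 stays under the £11400 maximum.
Insurer pays the balance: £17007 − £7324.60 = £9682.40.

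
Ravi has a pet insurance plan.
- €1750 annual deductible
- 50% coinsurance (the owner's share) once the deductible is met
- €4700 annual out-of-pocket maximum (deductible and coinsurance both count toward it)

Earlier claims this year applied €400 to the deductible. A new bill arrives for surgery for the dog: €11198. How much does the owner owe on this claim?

Deductible still to meet: €1750 − €400 = €1350.
After the €1350 deductible portion, €11198 − €1350 = €9848 is subject to coinsurance.
Owner's 50% share of €9848 is €4924.
Owner responsibility before any cap: €1350 + €4924 = €6274.
That would bring total out-of-pocket to €6674, past the €4700 cap. The owner is capped at €4700 − €400 = €4300 on this claim.

€4300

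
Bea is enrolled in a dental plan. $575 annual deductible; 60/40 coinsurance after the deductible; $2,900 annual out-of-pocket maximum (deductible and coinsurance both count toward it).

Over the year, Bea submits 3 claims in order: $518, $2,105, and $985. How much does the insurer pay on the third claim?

Claim 1 — $518: entire amount goes to the deductible. Cost to patient: $518. OOP to date $518. Insurer: $518 − $518 = $0.
Claim 2 — $2,105: $57 to deductible, leaving $2,048; patient's 40% is $819.20. Patient pays $876.20; OOP now $1,394.20. Insurer: $2,105 − $876.20 = $1,228.80.
Claim 3 — $985: deductible met; 40% of $985 = $394. Patient pays $394; OOP now $1,788.20. Plan pays $985 − $394 = $591.

$591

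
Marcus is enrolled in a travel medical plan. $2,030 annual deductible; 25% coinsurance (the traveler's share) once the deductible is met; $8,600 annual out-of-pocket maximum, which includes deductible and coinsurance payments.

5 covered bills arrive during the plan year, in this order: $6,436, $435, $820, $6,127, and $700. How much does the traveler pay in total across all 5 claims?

Claim 1 ($6,436): $2,030 to deductible, leaving $4,406; 25% of $4,406 = $1,101.50. Traveler owes $3,131.50 (running OOP $3,131.50).
Claim 2 ($435): deductible met; 25% of $435 = $108.75. Traveler pays $108.75; OOP now $3,240.25.
Claim 3 ($820): deductible met; 25% of $820 = $205. Traveler owes $205 (running OOP $3,445.25).
Claim 4 ($6,127): 25% coinsurance on $6,127 = $1,531.75. Cost to traveler: $1,531.75. OOP to date $4,977.
Claim 5 ($700): deductible met; 25% of $700 = $175. Traveler pays $175; OOP now $5,152.
Total paid by the traveler: $3,131.50 + $108.75 + $205 + $1,531.75 + $175 = $5,152.

$5,152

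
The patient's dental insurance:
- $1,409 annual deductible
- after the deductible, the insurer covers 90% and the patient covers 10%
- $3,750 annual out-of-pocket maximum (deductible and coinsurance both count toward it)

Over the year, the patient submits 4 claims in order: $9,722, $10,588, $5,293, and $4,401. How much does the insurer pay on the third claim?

Bill 1, $9,722: $1,409 to deductible, leaving $8,313; patient's 10% is $831.30. Cost to patient: $2,240.30. OOP to date $2,240.30. Plan pays $9,722 − $2,240.30 = $7,481.70.
Bill 2, $10,588: deductible already satisfied, so patient's share is 10% × $10,588 = $1,058.80. Patient owes $1,058.80 (running OOP $3,299.10). Plan pays $10,588 − $1,058.80 = $9,529.20.
Bill 3, $5,293: deductible met; 10% of $5,293 = $529.30. That would push OOP to $3,828.40, over the $3,750 cap, so patient pays $3,750 − $3,299.10 = $450.90. Insurer: $5,293 − $450.90 = $4,842.10.

$4,842.10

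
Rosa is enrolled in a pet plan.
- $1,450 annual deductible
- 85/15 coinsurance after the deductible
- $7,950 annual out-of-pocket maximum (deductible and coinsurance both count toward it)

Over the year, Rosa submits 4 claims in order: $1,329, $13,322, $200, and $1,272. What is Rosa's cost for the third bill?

$30

Bill 1, $1,329: entire amount goes to the deductible. Owner owes $1,329 (running OOP $1,329).
Bill 2, $13,322: deductible takes $121, $13,201 remains; 15% of $13,201 = $1,980.15. Cost to owner: $2,101.15. OOP to date $3,430.15.
Bill 3, $200: deductible met; 15% of $200 = $30. Cost to owner: $30. OOP to date $3,460.15.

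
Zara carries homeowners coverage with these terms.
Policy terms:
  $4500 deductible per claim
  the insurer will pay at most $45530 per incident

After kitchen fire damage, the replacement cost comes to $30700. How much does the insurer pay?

Subtract the deductible: $30700 − $4500 = $26200.
$26200 ≤ $45530, so the limit doesn't bind; insurer pays $26200.

$26200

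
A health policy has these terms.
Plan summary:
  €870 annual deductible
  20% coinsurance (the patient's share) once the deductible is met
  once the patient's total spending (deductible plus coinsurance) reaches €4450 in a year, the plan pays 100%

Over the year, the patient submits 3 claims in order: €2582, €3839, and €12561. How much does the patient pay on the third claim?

€2469.80

#1 (€2582): €870 finishes the deductible; €1712 goes to coinsurance; 20% of €1712 = €342.40. Cost to patient: €1212.40. OOP to date €1212.40.
#2 (€3839): 20% coinsurance on €3839 = €767.80. Patient pays €767.80; OOP now €1980.20.
#3 (€12561): 20% coinsurance on €12561 = €2512.20. OOP would hit €4492.40 > €4450, so the cap limits the patient to €4450 − €1980.20 = €2469.80.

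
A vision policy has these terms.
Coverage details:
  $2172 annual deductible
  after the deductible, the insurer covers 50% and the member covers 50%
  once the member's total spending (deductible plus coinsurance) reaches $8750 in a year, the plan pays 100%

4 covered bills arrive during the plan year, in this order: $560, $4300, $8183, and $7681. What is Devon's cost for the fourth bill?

$1142.50

Claim 1 ($560): all of it applies to the deductible. Member pays $560; OOP now $560.
Claim 2 ($4300): deductible takes $1612, $2688 remains; 50% of $2688 = $1344. Cost to member: $2956. OOP to date $3516.
Claim 3 ($8183): deductible met; 50% of $8183 = $4091.50. Member pays $4091.50; OOP now $7607.50.
Claim 4 ($7681): deductible met; 50% of $7681 = $3840.50. That would push OOP to $11448, over the $8750 cap, so member pays $8750 − $7607.50 = $1142.50.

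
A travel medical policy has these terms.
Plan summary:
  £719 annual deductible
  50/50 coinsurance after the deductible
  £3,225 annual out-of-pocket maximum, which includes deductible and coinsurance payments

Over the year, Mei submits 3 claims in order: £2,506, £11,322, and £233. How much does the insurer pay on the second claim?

Claim 1 — £2,506: deductible takes £719, £1,787 remains; traveler's 50% is £893.50. Cost to traveler: £1,612.50. OOP to date £1,612.50. Insurer: £2,506 − £1,612.50 = £893.50.
Claim 2 — £11,322: 50% coinsurance on £11,322 = £5,661. Adding that to £1,612.50 gives £7,273.50, past the £3,225 cap; traveler pays only £3,225 − £1,612.50 = £1,612.50. Insurer: £11,322 − £1,612.50 = £9,709.50.

£9,709.50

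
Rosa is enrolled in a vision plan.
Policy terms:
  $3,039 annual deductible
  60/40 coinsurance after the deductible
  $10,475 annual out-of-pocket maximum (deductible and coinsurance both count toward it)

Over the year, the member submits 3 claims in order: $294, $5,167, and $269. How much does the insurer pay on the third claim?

$161.40

Bill 1, $294: all of it applies to the deductible. Member owes $294 (running OOP $294). Insurer: $294 − $294 = $0.
Bill 2, $5,167: $2,745 finishes the deductible; $2,422 goes to coinsurance; coinsurance $2,422 × 40% = $968.80. Member owes $3,713.80 (running OOP $4,007.80). Plan pays $5,167 − $3,713.80 = $1,453.20.
Bill 3, $269: deductible met; 40% of $269 = $107.60. Cost to member: $107.60. OOP to date $4,115.40. Insurer: $269 − $107.60 = $161.40.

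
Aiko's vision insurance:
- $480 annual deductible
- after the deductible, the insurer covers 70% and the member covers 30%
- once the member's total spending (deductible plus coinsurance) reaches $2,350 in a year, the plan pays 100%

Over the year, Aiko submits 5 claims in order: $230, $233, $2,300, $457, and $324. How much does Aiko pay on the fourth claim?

$137.10

Claim 1 ($230): entire amount goes to the deductible. Member owes $230 (running OOP $230).
Claim 2 ($233): fully absorbed by the deductible. Cost to member: $233. OOP to date $463.
Claim 3 ($2,300): $17 finishes the deductible; $2,283 goes to coinsurance; member's 30% is $684.90. Member owes $701.90 (running OOP $1,164.90).
Claim 4 ($457): deductible already satisfied, so member's share is 30% × $457 = $137.10. Member owes $137.10 (running OOP $1,302).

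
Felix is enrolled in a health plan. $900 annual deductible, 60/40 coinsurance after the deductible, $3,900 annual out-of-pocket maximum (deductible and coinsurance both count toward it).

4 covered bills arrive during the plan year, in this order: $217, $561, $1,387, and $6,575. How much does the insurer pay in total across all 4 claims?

$4,840

#1 ($217): fully absorbed by the deductible. Patient pays $217; OOP now $217. Plan pays $217 − $217 = $0.
#2 ($561): fully absorbed by the deductible. Cost to patient: $561. OOP to date $778. Plan pays $561 − $561 = $0.
#3 ($1,387): $122 to deductible, leaving $1,265; 40% of $1,265 = $506. Patient pays $628; OOP now $1,406. Insurer: $1,387 − $628 = $759.
#4 ($6,575): deductible met; 40% of $6,575 = $2,630. Adding that to $1,406 gives $4,036, past the $3,900 cap; patient pays only $3,900 − $1,406 = $2,494. Insurer: $6,575 − $2,494 = $4,081.
Insurer total = bills − patient's total = $8,740 − $3,900 = $4,840.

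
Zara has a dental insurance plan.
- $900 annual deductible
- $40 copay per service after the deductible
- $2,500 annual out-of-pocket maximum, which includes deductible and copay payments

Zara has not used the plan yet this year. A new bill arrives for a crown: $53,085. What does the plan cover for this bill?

Nothing has been paid toward the $900 deductible, so the first $900 of this charge is applied there.
That leaves $53,085 − $900 = $52,185 for the copay.
Copay on this service: $40.
That puts the patient's cost at $900 + $40 = $940 before any cap.
Year-to-date out-of-pocket becomes $0 + $940 = $940, still under the $2,500 maximum, so no cap applies.
Insurer pays the balance: $53,085 − $940 = $52,145.

$52,145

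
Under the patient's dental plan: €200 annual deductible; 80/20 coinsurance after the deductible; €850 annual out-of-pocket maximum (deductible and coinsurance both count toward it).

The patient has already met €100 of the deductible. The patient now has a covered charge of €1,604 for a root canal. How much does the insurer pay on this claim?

€100 of the €200 deductible is already met, leaving €100.
That leaves €1,604 − €100 = €1,504 for coinsurance.
Coinsurance: €1,504 × 20% = €300.80.
So the patient owes €100 + €300.80 = €400.80 before any cap.
Total out-of-pocket so far would be €100 + €400.80 = €500.80, below the €850 cap — no reduction.
The plan picks up €1,604 − €400.80 = €1,203.20.

€1,203.20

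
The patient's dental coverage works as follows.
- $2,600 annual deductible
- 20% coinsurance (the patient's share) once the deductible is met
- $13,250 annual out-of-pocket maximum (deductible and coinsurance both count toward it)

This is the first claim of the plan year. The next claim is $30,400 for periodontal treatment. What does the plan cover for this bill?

$22,240

Deductible not yet touched, so the first $2,600 of the bill goes to the deductible.
After the $2,600 deductible portion, $30,400 − $2,600 = $27,800 is subject to coinsurance.
20% of $27,800 = $5,560 falls to the patient.
So the patient owes $2,600 + $5,560 = $8,160 before any cap.
Cumulative spending $0 + $8,160 = $8,160 stays under the $13,250 maximum.
Insurer pays the balance: $30,400 − $8,160 = $22,240.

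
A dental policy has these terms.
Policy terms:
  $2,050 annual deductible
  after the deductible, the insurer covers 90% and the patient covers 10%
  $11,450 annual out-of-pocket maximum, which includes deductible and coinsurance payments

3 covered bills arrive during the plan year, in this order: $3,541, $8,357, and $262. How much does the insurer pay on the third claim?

Claim 1 — $3,541: $2,050 to deductible, leaving $1,491; patient's 10% is $149.10. Cost to patient: $2,199.10. OOP to date $2,199.10. Insurer: $3,541 − $2,199.10 = $1,341.90.
Claim 2 — $8,357: deductible met; 10% of $8,357 = $835.70. Patient pays $835.70; OOP now $3,034.80. Plan pays $8,357 − $835.70 = $7,521.30.
Claim 3 — $262: 10% coinsurance on $262 = $26.20. Cost to patient: $26.20. OOP to date $3,061. Plan pays $262 − $26.20 = $235.80.

$235.80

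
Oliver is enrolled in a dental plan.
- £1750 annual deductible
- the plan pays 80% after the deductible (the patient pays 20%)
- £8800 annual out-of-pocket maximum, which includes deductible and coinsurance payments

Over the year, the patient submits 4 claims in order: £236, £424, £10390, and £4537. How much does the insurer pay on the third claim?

£7440

Bill 1, £236: all of it applies to the deductible. Patient pays £236; OOP now £236. Insurer: £236 − £236 = £0.
Bill 2, £424: entire amount goes to the deductible. Cost to patient: £424. OOP to date £660. Plan pays £424 − £424 = £0.
Bill 3, £10390: £1090 finishes the deductible; £9300 goes to coinsurance; coinsurance £9300 × 20% = £1860. Patient owes £2950 (running OOP £3610). Plan pays £10390 − £2950 = £7440.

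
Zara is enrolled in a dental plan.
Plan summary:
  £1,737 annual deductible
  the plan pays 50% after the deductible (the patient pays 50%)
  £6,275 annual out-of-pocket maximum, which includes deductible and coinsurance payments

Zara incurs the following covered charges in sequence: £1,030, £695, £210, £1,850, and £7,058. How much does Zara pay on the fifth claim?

£3,514

Claim 1 — £1,030: entire amount goes to the deductible. Cost to patient: £1,030. OOP to date £1,030.
Claim 2 — £695: fully absorbed by the deductible. Patient pays £695; OOP now £1,725.
Claim 3 — £210: £12 to deductible, leaving £198; patient's 50% is £99. Patient pays £111; OOP now £1,836.
Claim 4 — £1,850: 50% coinsurance on £1,850 = £925. Cost to patient: £925. OOP to date £2,761.
Claim 5 — £7,058: deductible met; 50% of £7,058 = £3,529. OOP would hit £6,290 > £6,275, so the cap limits the patient to £6,275 − £2,761 = £3,514.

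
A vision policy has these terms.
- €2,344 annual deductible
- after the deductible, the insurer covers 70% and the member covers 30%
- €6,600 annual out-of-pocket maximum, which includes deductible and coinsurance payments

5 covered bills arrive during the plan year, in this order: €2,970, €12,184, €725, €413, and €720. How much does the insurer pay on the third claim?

Claim 1 (€2,970): deductible takes €2,344, €626 remains; coinsurance €626 × 30% = €187.80. Member pays €2,531.80; OOP now €2,531.80. Plan pays €2,970 − €2,531.80 = €438.20.
Claim 2 (€12,184): deductible met; 30% of €12,184 = €3,655.20. Cost to member: €3,655.20. OOP to date €6,187. Plan pays €12,184 − €3,655.20 = €8,528.80.
Claim 3 (€725): 30% coinsurance on €725 = €217.50. Member owes €217.50 (running OOP €6,404.50). Plan pays €725 − €217.50 = €507.50.

€507.50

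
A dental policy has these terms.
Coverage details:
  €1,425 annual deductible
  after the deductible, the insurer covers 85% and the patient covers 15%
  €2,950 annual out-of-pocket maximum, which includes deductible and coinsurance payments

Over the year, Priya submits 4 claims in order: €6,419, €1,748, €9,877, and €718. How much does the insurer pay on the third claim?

€9,363.30

#1 (€6,419): €1,425 to deductible, leaving €4,994; patient's 15% is €749.10. Patient pays €2,174.10; OOP now €2,174.10. Insurer: €6,419 − €2,174.10 = €4,244.90.
#2 (€1,748): 15% coinsurance on €1,748 = €262.20. Cost to patient: €262.20. OOP to date €2,436.30. Insurer: €1,748 − €262.20 = €1,485.80.
#3 (€9,877): 15% coinsurance on €9,877 = €1,481.55. Adding that to €2,436.30 gives €3,917.85, past the €2,950 cap; patient pays only €2,950 − €2,436.30 = €513.70. Insurer: €9,877 − €513.70 = €9,363.30.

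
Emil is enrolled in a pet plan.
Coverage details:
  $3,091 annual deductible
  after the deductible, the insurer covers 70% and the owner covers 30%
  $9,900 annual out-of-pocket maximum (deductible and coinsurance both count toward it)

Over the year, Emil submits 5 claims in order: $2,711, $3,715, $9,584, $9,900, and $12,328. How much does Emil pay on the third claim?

$2,875.20

Claim 1 — $2,711: entire amount goes to the deductible. Owner owes $2,711 (running OOP $2,711).
Claim 2 — $3,715: $380 to deductible, leaving $3,335; owner's 30% is $1,000.50. Cost to owner: $1,380.50. OOP to date $4,091.50.
Claim 3 — $9,584: 30% coinsurance on $9,584 = $2,875.20. Owner pays $2,875.20; OOP now $6,966.70.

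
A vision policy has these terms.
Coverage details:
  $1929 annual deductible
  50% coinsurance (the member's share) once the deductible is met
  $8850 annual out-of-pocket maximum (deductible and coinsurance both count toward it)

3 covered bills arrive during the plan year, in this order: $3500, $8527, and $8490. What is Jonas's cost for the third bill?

$1872

#1 ($3500): $1929 finishes the deductible; $1571 goes to coinsurance; 50% of $1571 = $785.50. Member owes $2714.50 (running OOP $2714.50).
#2 ($8527): deductible already satisfied, so member's share is 50% × $8527 = $4263.50. Member pays $4263.50; OOP now $6978.
#3 ($8490): 50% coinsurance on $8490 = $4245. Adding that to $6978 gives $11223, past the $8850 cap; member pays only $8850 − $6978 = $1872.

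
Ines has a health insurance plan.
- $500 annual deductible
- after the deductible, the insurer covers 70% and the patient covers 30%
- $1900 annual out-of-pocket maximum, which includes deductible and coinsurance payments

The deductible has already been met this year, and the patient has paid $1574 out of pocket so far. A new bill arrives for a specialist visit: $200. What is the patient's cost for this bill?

With the deductible met, the entire $200 is subject to coinsurance.
Patient's 30% share of $200 is $60.
Total out-of-pocket so far would be $1574 + $60 = $1634, below the $1900 cap — no reduction.

$60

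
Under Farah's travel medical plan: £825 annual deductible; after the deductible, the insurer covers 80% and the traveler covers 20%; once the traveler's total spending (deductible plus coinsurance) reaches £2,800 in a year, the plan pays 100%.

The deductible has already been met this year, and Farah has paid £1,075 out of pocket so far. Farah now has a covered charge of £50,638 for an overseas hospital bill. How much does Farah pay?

The deductible is already satisfied, so the full bill goes to coinsurance.
20% of £50,638 = £10,127.60 falls to the traveler.
That would bring total out-of-pocket to £11,202.60, past the £2,800 cap. The traveler is capped at £2,800 − £1,075 = £1,725 on this claim.

£1,725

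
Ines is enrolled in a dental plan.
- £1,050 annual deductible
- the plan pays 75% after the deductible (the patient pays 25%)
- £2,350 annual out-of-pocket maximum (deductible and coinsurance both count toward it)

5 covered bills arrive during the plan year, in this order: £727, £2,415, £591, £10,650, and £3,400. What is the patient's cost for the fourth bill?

£629.25

Claim 1 — £727: entire amount goes to the deductible. Patient owes £727 (running OOP £727).
Claim 2 — £2,415: £323 to deductible, leaving £2,092; coinsurance £2,092 × 25% = £523. Cost to patient: £846. OOP to date £1,573.
Claim 3 — £591: deductible already satisfied, so patient's share is 25% × £591 = £147.75. Patient pays £147.75; OOP now £1,720.75.
Claim 4 — £10,650: deductible met; 25% of £10,650 = £2,662.50. OOP would hit £4,383.25 > £2,350, so the cap limits the patient to £2,350 − £1,720.75 = £629.25.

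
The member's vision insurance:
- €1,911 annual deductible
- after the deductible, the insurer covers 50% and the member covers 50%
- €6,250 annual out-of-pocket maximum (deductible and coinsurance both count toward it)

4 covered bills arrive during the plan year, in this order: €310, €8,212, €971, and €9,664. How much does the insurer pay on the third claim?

Bill 1, €310: fully absorbed by the deductible. Member pays €310; OOP now €310. Insurer: €310 − €310 = €0.
Bill 2, €8,212: €1,601 finishes the deductible; €6,611 goes to coinsurance; member's 50% is €3,305.50. Cost to member: €4,906.50. OOP to date €5,216.50. Insurer: €8,212 − €4,906.50 = €3,305.50.
Bill 3, €971: deductible met; 50% of €971 = €485.50. Member pays €485.50; OOP now €5,702. Insurer: €971 − €485.50 = €485.50.

€485.50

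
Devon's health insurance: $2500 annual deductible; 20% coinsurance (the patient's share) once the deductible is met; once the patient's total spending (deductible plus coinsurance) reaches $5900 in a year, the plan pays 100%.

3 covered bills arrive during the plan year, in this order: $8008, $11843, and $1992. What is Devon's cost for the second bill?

#1 ($8008): $2500 to deductible, leaving $5508; 20% of $5508 = $1101.60. Cost to patient: $3601.60. OOP to date $3601.60.
#2 ($11843): 20% coinsurance on $11843 = $2368.60. OOP would hit $5970.20 > $5900, so the cap limits the patient to $5900 − $3601.60 = $2298.40.

$2298.40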